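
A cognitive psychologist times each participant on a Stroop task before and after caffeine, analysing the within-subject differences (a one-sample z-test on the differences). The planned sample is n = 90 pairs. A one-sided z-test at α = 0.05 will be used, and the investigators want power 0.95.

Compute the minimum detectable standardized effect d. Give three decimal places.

d ≈ 0.347

Required noncentrality: δ = z_{0.05} + z_{0.05} = 1.645 + 1.645 = 3.290.
δ = d·√n ⇒ d = δ/√n = 3.290/√90 = 0.3468.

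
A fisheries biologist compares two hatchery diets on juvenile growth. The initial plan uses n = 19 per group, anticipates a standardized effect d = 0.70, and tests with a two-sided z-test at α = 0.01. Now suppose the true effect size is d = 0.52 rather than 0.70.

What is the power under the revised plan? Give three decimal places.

With d = 0.52: δ = d·√(n/2) = 0.52 × √(19/2) = 1.6027. Critical value z_{0.005} = 2.576.
Revised power = Φ(δ − 2.576) + Φ(−δ − 2.576) = Φ(-0.973) + Φ(-4.179) = 0.1653 + 0.0000 = 0.1653.

Power ≈ 0.165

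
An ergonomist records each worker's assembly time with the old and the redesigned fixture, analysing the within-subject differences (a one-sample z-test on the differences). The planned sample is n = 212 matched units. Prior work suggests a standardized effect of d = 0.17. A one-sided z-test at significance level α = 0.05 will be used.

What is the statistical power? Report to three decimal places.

Power ≈ 0.797

Noncentrality parameter: δ = d·√n = 0.17 × √212 = 2.4752
One-sided α = 0.05 → critical value z_{0.05} = 1.645.
Power = Φ(δ − 1.645) = Φ(0.830) = 0.7968.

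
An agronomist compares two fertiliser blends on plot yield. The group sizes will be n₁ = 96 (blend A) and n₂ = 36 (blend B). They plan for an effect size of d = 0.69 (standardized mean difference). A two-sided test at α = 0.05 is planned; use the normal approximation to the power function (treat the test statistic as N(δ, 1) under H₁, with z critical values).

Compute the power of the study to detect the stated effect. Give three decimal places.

Power ≈ 0.942

Noncentrality parameter: δ = d / √(1/n₁ + 1/n₂) = 0.69 / √(1/96 + 1/36) = 3.5306
Critical value for a two-sided test at α = 0.05: z_{α/2} = 1.960.
Power = Φ(δ − 1.960) + Φ(−δ − 1.960) = Φ(1.571) + Φ(-5.491) = 0.9419 + 0.0000 = 0.9419.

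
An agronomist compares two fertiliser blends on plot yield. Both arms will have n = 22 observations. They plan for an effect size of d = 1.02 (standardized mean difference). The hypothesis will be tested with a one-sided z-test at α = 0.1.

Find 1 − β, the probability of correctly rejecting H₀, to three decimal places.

Power ≈ 0.982

Noncentrality parameter: δ = d·√(n/2) = 1.02 × √(22/2) = 3.3830
Critical value for a one-sided test at α = 0.1: z_α = 1.282.
Power = Φ(δ − 1.282) = Φ(2.101) = 0.9822.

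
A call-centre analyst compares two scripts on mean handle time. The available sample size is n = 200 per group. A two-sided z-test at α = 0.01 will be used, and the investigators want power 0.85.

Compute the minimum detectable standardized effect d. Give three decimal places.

Need Φ(δ − 2.576) = 0.85, so δ = 2.576 + 1.036 = 3.612.
(Lower-tail contribution to power is negligible for δ > 0.)
δ = d·√(n/2) ⇒ d = δ/√(n/2) = 3.612/√(200/2) = 0.3612.

d ≈ 0.361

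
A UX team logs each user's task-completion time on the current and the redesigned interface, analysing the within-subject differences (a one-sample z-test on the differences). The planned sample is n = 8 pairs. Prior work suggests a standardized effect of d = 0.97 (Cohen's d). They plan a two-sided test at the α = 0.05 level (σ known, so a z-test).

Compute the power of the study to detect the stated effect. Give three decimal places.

Power ≈ 0.783

Noncentrality parameter: δ = d·√n = 0.97 × √8 = 2.7436
Critical value for a two-sided test at α = 0.05: z_{α/2} = 1.960.
Power = Φ(δ − 1.960) + Φ(−δ − 1.960) = Φ(0.784) + Φ(-4.704) = 0.7834 + 0.0000 = 0.7834.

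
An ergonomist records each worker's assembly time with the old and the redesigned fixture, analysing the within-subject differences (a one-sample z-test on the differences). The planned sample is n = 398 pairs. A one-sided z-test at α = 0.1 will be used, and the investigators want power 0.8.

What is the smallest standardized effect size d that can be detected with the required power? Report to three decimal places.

Required noncentrality: δ = z_{0.1} + z_{0.20} = 1.282 + 0.842 = 2.123.
δ = d·√n ⇒ d = δ/√n = 2.123/√398 = 0.1064.

d ≈ 0.106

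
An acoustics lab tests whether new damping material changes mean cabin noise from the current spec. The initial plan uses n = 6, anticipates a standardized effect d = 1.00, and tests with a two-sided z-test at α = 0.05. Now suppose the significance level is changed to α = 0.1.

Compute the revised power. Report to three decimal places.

Power ≈ 0.790

δ = d·√n = 1.00 × √6 = 2.4495 (unchanged). New critical value: z_{0.05} = 1.645.
Revised power = Φ(δ − 1.645) + Φ(−δ − 1.645) = Φ(0.805) + Φ(-4.094) = 0.7895 + 0.0000 = 0.7895.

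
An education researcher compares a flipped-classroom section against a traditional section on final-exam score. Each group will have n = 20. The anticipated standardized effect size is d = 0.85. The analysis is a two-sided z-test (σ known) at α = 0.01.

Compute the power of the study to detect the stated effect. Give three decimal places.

Power ≈ 0.545

Noncentrality parameter: δ = d·√(n/2) = 0.85 × √(20/2) = 2.6879
Two-sided α = 0.01 → critical value z_{0.005} = 2.576.
Power = Φ(δ − 2.576) + Φ(−δ − 2.576) = Φ(0.112) + Φ(-5.264) = 0.5446 + 0.0000 = 0.5446.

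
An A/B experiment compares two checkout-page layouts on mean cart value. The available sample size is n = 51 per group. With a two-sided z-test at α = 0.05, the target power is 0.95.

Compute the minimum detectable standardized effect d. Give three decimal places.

d ≈ 0.714

Need Φ(δ − 1.960) = 0.95, so δ = 1.960 + 1.645 = 3.605.
(The second rejection-region term Φ(−δ − z_{α/2}) is negligible and dropped.)
δ = d·√(n/2) ⇒ d = δ/√(n/2) = 3.605/√(51/2) = 0.7139.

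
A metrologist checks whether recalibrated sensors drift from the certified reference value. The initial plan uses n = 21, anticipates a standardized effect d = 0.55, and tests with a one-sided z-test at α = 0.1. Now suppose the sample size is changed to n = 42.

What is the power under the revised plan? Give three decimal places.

With n = 42: δ = d·√n = 0.55 × √42 = 3.5644. Critical value z_{0.1} = 1.282.
Revised power = P(Z > 1.282 − δ) = Φ(2.283) = 0.9888.

Power ≈ 0.989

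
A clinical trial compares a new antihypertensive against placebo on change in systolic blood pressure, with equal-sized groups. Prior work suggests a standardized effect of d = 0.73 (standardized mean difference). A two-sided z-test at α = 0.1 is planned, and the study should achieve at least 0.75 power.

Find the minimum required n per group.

For power 0.75 need Φ(δ − z_{0.05}) = 0.75, so δ = z_{0.05} + z_{0.25} = 1.645 + 0.674 = 2.319.
(Ignoring the negligible lower-tail rejection probability gives the usual closed-form inversion.)
δ = d·√(n/2) ⇒ n = 2(δ/d)² = 2 × (2.319 / 0.73)² = 20.19.
Rounding up, n = 21 per group.

n = 21 per group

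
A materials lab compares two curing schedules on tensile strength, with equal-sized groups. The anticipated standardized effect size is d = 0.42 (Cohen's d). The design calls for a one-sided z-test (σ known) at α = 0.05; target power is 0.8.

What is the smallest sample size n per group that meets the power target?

n = 71 per group

For power 0.8 need Φ(δ − z_{0.05}) = 0.8, so δ = z_{0.05} + z_{0.20} = 1.645 + 0.842 = 2.486.
δ = d·√(n/2) ⇒ n = 2(δ/d)² = 2 × (2.486 / 0.42)² = 70.10.
Round up to the next whole unit.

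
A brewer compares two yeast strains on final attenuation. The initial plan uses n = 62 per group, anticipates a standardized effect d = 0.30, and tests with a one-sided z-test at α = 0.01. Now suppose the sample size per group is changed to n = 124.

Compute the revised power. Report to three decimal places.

Power ≈ 0.514

With n = 124 per group: δ = d·√(n/2) = 0.30 × √(124/2) = 2.3622. Critical value z_{0.01} = 2.326.
Revised power = Φ(δ − 2.326) = Φ(0.036) = 0.5143.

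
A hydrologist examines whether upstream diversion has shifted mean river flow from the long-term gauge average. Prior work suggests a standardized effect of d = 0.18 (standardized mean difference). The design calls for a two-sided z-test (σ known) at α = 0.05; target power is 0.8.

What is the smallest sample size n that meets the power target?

n = 243

Set Φ(δ − 1.960) = 0.8; then δ − 1.960 = Φ⁻¹(0.8) = 0.842, giving δ = 2.802.
(For δ > 0 the lower-tail rejection region contributes negligibly to power, so the one-term inversion is standard.)
δ = d·√n ⇒ n = (δ/d)² = (2.802 / 0.18)² = 242.25.
Round up to the next whole unit.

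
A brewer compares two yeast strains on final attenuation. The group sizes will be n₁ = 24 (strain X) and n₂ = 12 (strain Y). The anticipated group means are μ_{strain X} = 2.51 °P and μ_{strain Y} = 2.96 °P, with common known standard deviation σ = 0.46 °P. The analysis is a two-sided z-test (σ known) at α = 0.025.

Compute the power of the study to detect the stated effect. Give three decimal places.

Power ≈ 0.700

Standardized effect: d = |μ_{strain X} − μ_{strain Y}| / σ = |2.51 − 2.96| / 0.46 = 0.9783
Noncentrality parameter: δ = d / √(1/n₁ + 1/n₂) = 0.9783 / √(1/24 + 1/12) = 2.7669
Critical value for a two-sided test at α = 0.025: z_{α/2} = 2.241.
Power = Φ(δ − 2.241) + Φ(−δ − 2.241) = Φ(0.526) + Φ(-5.008) = 0.7004 + 0.0000 = 0.7004.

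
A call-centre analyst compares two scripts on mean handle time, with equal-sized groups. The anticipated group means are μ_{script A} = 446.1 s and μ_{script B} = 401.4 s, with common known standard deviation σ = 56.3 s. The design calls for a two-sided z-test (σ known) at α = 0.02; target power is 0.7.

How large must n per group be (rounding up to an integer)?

n = 26 per group

Standardized effect: d = |μ_{script A} − μ_{script B}| / σ = |446.1 − 401.4| / 56.3 = 0.7940
For power 0.7 need Φ(δ − z_{0.01}) = 0.7, so δ = z_{0.01} + z_{0.30} = 2.326 + 0.524 = 2.851.
(For δ > 0 the lower-tail rejection region contributes negligibly to power, so the one-term inversion is standard.)
δ = d·√(n/2) ⇒ n = 2(δ/d)² = 2 × (2.851 / 0.7940)² = 25.78.
Round up to the next whole unit.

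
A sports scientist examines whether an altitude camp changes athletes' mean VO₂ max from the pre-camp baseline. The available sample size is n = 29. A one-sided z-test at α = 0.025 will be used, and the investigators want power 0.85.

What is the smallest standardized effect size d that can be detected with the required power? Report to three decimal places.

Need Φ(δ − 1.960) = 0.85, so δ = 1.960 + 1.036 = 2.996.
δ = d·√n ⇒ d = δ/√n = 2.996/√29 = 0.5564.

d ≈ 0.556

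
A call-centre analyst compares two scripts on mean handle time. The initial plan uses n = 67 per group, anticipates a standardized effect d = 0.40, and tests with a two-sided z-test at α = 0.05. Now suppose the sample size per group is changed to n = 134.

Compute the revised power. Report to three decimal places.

With n = 134 per group: δ = d·√(n/2) = 0.40 × √(134/2) = 3.2741. Critical value z_{0.025} = 1.960.
Revised power = Φ(δ − 1.960) + Φ(−δ − 1.960) = Φ(1.314) + Φ(-5.234) = 0.9056 + 0.0000 = 0.9056.

Power ≈ 0.906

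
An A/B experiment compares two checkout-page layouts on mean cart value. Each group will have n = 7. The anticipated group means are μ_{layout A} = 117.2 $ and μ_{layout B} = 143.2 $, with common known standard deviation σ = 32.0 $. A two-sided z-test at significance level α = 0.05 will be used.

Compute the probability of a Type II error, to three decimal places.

Standardized effect: d = |μ_{layout A} − μ_{layout B}| / σ = |117.2 − 143.2| / 32.0 = 0.8125
Noncentrality parameter: λ = d·√(n/2) = 0.8125 × √(7/2) = 1.5200
Two-sided α = 0.05 → critical value z_{0.025} = 1.960.
Power = Φ(λ − 1.960) + Φ(−λ − 1.960) = Φ(-0.440) + Φ(-3.480) = 0.3300 + 0.0003 = 0.3302.
Type II error: β = 1 − power = 1 − 0.3302 = 0.6698.

β ≈ 0.670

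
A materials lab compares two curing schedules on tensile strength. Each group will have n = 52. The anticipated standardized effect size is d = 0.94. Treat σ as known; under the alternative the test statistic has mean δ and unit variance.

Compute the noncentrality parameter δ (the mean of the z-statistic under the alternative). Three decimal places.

δ = d·√(n/2) = 0.94 × √(52/2) = 4.7931

δ ≈ 4.793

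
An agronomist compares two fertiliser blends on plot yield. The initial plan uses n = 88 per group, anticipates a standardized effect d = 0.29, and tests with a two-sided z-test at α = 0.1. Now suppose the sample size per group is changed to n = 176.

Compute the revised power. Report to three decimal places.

Power ≈ 0.859

With n = 176 per group: δ = d·√(n/2) = 0.29 × √(176/2) = 2.7204. Critical value z_{0.05} = 1.645.
Revised power = Φ(δ − 1.645) + Φ(−δ − 1.645) = Φ(1.076) + Φ(-4.365) = 0.8589 + 0.0000 = 0.8590.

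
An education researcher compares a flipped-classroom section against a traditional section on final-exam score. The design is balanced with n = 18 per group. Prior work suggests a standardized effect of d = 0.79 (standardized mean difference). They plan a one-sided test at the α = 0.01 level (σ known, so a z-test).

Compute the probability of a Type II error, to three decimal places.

Noncentrality parameter: δ = d·√(n/2) = 0.79 × √(18/2) = 2.3700
Critical value for a one-sided test at α = 0.01: z_α = 2.326.
Power = P(Z > 2.326 − δ) = Φ(0.044) = 0.5174.
Type II error: β = 1 − power = 1 − 0.5174 = 0.4826.

β ≈ 0.483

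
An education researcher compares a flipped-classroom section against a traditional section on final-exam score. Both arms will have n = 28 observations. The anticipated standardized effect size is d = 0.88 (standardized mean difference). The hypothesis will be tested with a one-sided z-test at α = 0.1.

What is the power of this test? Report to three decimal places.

Noncentrality parameter: δ = d·√(n/2) = 0.88 × √(28/2) = 3.2927
One-sided α = 0.1 → critical value z_{0.1} = 1.282.
Power = P(Z > 1.282 − δ) = Φ(2.011) = 0.9778.

Power ≈ 0.978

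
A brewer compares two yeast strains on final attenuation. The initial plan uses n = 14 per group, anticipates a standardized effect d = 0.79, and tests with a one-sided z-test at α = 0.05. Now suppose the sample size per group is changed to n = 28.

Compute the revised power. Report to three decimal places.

With n = 28 per group: δ = d·√(n/2) = 0.79 × √(28/2) = 2.9559. Critical value z_{0.05} = 1.645.
Revised power = Φ(δ − 1.645) = Φ(1.311) = 0.9051.

Power ≈ 0.905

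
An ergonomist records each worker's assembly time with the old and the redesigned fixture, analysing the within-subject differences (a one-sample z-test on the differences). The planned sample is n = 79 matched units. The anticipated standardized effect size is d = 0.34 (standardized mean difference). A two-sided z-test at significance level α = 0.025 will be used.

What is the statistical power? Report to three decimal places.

Noncentrality parameter: δ = d·√n = 0.34 × √79 = 3.0220
Critical value for a two-sided test at α = 0.025: z_{α/2} = 2.241.
Power = Φ(δ − 2.241) + Φ(−δ − 2.241) = Φ(0.781) + Φ(-5.263) = 0.7825 + 0.0000 = 0.7825.

Power ≈ 0.782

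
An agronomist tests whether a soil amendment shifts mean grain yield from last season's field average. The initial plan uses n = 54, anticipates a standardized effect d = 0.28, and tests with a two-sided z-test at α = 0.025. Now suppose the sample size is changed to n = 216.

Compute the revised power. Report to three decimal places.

Power ≈ 0.970

With n = 216: δ = d·√n = 0.28 × √216 = 4.1151. Critical value z_{0.0125} = 2.241.
Revised power = Φ(δ − 2.241) + Φ(−δ − 2.241) = Φ(1.874) + Φ(-6.357) = 0.9695 + 0.0000 = 0.9695.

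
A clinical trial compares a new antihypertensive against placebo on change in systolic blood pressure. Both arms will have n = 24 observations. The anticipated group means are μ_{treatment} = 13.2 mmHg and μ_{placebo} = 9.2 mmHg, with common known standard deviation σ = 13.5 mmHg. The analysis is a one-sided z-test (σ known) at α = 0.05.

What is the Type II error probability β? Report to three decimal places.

Standardized effect: d = |μ_{treatment} − μ_{placebo}| / σ = |13.2 − 9.2| / 13.5 = 0.2963
Noncentrality parameter: λ = d·√(n/2) = 0.2963 × √(24/2) = 1.0264
Critical value for a one-sided test at α = 0.05: z_α = 1.645.
Power = P(Z > 1.645 − λ) = Φ(-0.618) = 0.2681.
Type II error: β = 1 − power = 1 − 0.2681 = 0.7319.

β ≈ 0.732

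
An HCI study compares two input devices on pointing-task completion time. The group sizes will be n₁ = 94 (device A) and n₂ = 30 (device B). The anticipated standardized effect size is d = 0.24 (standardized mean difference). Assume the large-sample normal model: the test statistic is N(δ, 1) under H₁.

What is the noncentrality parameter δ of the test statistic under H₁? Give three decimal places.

δ ≈ 1.145

The noncentrality parameter scales effect size by the design's sample-size factor: δ = d / √(1/n₁ + 1/n₂) = 0.24 / √(1/94 + 1/30) = 1.1445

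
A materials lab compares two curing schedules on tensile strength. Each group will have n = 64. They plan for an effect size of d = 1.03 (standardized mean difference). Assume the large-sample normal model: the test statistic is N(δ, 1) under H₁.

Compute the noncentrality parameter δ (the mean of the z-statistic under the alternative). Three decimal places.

δ ≈ 5.827

The noncentrality parameter scales effect size by the design's sample-size factor: δ = d·√(n/2) = 1.03 × √(64/2) = 5.8266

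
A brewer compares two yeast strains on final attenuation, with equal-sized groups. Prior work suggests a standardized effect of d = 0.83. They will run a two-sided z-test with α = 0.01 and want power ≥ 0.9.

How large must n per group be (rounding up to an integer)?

For power 0.9 need Φ(δ − z_{0.005}) = 0.9, so δ = z_{0.005} + z_{0.10} = 2.576 + 1.282 = 3.857.
(The Φ(−δ − z_{α/2}) term is vanishingly small for δ > 0 and is dropped in the standard sample-size formula.)
δ = d·√(n/2) ⇒ n = 2(δ/d)² = 2 × (3.857 / 0.83)² = 43.20.
Rounding up, n = 44 per group.

n = 44 per group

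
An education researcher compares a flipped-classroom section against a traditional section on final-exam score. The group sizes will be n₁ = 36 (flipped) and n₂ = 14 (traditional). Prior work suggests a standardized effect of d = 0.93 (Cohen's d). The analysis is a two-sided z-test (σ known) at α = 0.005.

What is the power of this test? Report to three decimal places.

Power ≈ 0.558

Noncentrality parameter: δ = d / √(1/n₁ + 1/n₂) = 0.93 / √(1/36 + 1/14) = 2.9527
Two-sided α = 0.005 → critical value z_{0.0025} = 2.807.
Power = Φ(δ − 2.807) + Φ(−δ − 2.807) = Φ(0.146) + Φ(-5.760) = 0.5579 + 0.0000 = 0.5579.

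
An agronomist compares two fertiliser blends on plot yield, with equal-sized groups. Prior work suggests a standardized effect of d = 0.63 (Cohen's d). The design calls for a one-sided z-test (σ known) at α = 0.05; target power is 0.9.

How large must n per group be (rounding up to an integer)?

n = 44 per group

For power 0.9 need Φ(δ − z_{0.05}) = 0.9, so δ = z_{0.05} + z_{0.10} = 1.645 + 1.282 = 2.926.
δ = d·√(n/2) ⇒ n = 2(δ/d)² = 2 × (2.926 / 0.63)² = 43.15.
Rounding up, n = 44 per group.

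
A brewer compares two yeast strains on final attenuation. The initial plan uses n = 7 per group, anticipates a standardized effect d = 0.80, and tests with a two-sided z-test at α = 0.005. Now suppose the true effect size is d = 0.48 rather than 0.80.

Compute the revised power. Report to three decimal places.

With d = 0.48: δ = d·√(n/2) = 0.48 × √(7/2) = 0.8980. Critical value z_{0.0025} = 2.807.
Revised power = Φ(δ − 2.807) + Φ(−δ − 2.807) = Φ(-1.909) + Φ(-3.705) = 0.0281 + 0.0001 = 0.0282.

Power ≈ 0.028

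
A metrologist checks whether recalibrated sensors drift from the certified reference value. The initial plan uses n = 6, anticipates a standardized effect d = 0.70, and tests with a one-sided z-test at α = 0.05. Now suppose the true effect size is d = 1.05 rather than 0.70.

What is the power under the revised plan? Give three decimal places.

With d = 1.05: δ = d·√n = 1.05 × √6 = 2.5720. Critical value z_{0.05} = 1.645.
Revised power = Φ(δ − 1.645) = Φ(0.927) = 0.8231.

Power ≈ 0.823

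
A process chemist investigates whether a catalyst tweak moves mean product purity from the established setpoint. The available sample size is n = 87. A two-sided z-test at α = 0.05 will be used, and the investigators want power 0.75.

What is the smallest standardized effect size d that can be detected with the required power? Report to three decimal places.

Need Φ(δ − 1.960) = 0.75, so δ = 1.960 + 0.674 = 2.634.
(The second rejection-region term Φ(−δ − z_{α/2}) is negligible and dropped.)
δ = d·√n ⇒ d = δ/√n = 2.634/√87 = 0.2824.

d ≈ 0.282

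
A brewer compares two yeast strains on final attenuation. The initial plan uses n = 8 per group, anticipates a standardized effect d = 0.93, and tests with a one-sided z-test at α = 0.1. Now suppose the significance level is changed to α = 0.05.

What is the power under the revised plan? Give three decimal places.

δ = d·√(n/2) = 0.93 × √(8/2) = 1.8600 (unchanged). New critical value: z_{0.05} = 1.645.
Revised power = P(Z > 1.645 − δ) = Φ(0.215) = 0.5852.

Power ≈ 0.585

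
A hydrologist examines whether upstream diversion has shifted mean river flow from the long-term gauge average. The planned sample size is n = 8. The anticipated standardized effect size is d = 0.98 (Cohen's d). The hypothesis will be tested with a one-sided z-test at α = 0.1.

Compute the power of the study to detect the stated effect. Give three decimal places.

Noncentrality parameter: δ = d·√n = 0.98 × √8 = 2.7719
One-sided α = 0.1 → critical value z_{0.1} = 1.282.
Power = Φ(δ − 1.282) = Φ(1.490) = 0.9319.

Power ≈ 0.932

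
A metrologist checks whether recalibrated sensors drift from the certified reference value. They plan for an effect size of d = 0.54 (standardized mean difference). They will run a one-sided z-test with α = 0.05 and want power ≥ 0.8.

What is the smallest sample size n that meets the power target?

n = 22

For power 0.8 need Φ(δ − z_{0.05}) = 0.8, so δ = z_{0.05} + z_{0.20} = 1.645 + 0.842 = 2.486.
δ = d·√n ⇒ n = (δ/d)² = (2.486 / 0.54)² = 21.20.
Round up to the next whole unit.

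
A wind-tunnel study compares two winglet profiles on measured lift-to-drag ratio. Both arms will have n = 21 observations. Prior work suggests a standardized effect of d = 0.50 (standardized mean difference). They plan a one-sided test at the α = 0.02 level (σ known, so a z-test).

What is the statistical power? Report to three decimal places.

Power ≈ 0.332

Noncentrality parameter: δ = d·√(n/2) = 0.50 × √(21/2) = 1.6202
Critical value for a one-sided test at α = 0.02: z_α = 2.054.
Power = Φ(δ − 2.054) = Φ(-0.434) = 0.3323.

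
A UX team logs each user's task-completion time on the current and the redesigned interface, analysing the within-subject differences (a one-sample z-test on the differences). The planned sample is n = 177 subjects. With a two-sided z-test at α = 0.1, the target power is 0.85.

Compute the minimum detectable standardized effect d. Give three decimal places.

Need Φ(δ − 1.645) = 0.85, so δ = 1.645 + 1.036 = 2.681.
(Lower-tail contribution to power is negligible for δ > 0.)
δ = d·√n ⇒ d = δ/√n = 2.681/√177 = 0.2015.

d ≈ 0.202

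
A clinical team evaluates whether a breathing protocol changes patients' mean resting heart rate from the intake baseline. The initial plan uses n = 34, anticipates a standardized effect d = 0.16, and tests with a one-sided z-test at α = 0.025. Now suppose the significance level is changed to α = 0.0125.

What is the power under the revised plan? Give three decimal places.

δ = d·√n = 0.16 × √34 = 0.9330 (unchanged). New critical value: z_{0.0125} = 2.241.
Revised power = Φ(δ − 2.241) = Φ(-1.308) = 0.0954.

Power ≈ 0.095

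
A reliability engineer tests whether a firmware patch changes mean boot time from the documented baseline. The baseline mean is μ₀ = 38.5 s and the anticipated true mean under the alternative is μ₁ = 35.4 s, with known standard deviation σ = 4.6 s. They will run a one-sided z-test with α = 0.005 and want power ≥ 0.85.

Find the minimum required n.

n = 29

Standardized effect: d = |μ₁ − μ₀| / σ = |35.4 − 38.5| / 4.6 = 0.6739
For power 0.85 need Φ(δ − z_{0.005}) = 0.85, so δ = z_{0.005} + z_{0.15} = 2.576 + 1.036 = 3.612.
δ = d·√n ⇒ n = (δ/d)² = (3.612 / 0.6739)² = 28.73.
Round up to the next whole unit.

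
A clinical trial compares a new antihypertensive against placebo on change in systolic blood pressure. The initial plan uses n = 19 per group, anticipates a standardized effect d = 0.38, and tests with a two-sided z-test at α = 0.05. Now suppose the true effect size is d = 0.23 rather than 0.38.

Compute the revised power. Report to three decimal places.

With d = 0.23: δ = d·√(n/2) = 0.23 × √(19/2) = 0.7089. Critical value z_{0.025} = 1.960.
Revised power = Φ(δ − 1.960) + Φ(−δ − 1.960) = Φ(-1.251) + Φ(-2.669) = 0.1055 + 0.0038 = 0.1093.

Power ≈ 0.109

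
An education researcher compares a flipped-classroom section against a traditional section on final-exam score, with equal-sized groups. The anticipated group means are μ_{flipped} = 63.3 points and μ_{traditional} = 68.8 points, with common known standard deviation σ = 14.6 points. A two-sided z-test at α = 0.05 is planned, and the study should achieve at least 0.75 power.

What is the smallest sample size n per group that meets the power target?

Standardized effect: d = |μ_{flipped} − μ_{traditional}| / σ = |63.3 − 68.8| / 14.6 = 0.3767
Set Φ(δ − 1.960) = 0.75; then δ − 1.960 = Φ⁻¹(0.75) = 0.674, giving δ = 2.634.
(The Φ(−δ − z_{α/2}) term is vanishingly small for δ > 0 and is dropped in the standard sample-size formula.)
δ = d·√(n/2) ⇒ n = 2(δ/d)² = 2 × (2.634 / 0.3767)² = 97.81.
Round up to the next whole unit.

n = 98 per group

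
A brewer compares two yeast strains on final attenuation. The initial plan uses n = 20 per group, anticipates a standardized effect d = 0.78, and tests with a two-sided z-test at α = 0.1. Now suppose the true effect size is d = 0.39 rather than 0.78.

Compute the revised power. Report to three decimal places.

Power ≈ 0.342

With d = 0.39: δ = d·√(n/2) = 0.39 × √(20/2) = 1.2333. Critical value z_{0.05} = 1.645.
Revised power = Φ(δ − 1.645) + Φ(−δ − 1.645) = Φ(-0.412) + Φ(-2.878) = 0.3403 + 0.0020 = 0.3423.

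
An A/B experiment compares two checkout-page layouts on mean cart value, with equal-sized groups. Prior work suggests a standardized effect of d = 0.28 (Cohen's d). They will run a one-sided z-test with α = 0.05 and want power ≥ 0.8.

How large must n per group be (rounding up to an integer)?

Set Φ(δ − 1.645) = 0.8; then δ − 1.645 = Φ⁻¹(0.8) = 0.842, giving δ = 2.486.
δ = d·√(n/2) ⇒ n = 2(δ/d)² = 2 × (2.486 / 0.28)² = 157.72.
Rounding up, n = 158 per group.

n = 158 per group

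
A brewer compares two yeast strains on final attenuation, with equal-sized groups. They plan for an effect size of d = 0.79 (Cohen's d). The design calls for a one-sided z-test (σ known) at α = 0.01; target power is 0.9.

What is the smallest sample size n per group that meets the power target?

Set Φ(δ − 2.326) = 0.9; then δ − 2.326 = Φ⁻¹(0.9) = 1.282, giving δ = 3.608.
δ = d·√(n/2) ⇒ n = 2(δ/d)² = 2 × (3.608 / 0.79)² = 41.71.
Round up to the next whole unit.

n = 42 per group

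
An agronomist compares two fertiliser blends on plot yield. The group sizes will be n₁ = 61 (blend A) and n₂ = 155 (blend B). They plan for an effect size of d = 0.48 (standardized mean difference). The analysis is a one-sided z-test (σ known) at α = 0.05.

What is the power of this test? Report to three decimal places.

Power ≈ 0.937

Noncentrality parameter: δ = d / √(1/n₁ + 1/n₂) = 0.48 / √(1/61 + 1/155) = 3.1757
One-sided α = 0.05 → critical value z_{0.05} = 1.645.
Power = P(Z > 1.645 − δ) = Φ(1.531) = 0.9371.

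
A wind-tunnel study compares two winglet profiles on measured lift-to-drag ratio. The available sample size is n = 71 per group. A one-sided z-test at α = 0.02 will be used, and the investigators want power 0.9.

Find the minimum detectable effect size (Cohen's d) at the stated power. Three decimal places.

Required noncentrality: δ = z_{0.02} + z_{0.10} = 2.054 + 1.282 = 3.335.
δ = d·√(n/2) ⇒ d = δ/√(n/2) = 3.335/√(71/2) = 0.5598.

d ≈ 0.560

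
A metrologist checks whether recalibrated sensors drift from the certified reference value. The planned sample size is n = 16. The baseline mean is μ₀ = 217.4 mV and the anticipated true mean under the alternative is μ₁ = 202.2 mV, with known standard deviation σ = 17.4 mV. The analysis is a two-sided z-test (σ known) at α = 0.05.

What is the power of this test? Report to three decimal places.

Power ≈ 0.938

Standardized effect: d = |μ₁ − μ₀| / σ = |202.2 − 217.4| / 17.4 = 0.8736
Noncentrality parameter: δ = d·√n = 0.8736 × √16 = 3.4943
Critical value for a two-sided test at α = 0.05: z_{α/2} = 1.960.
Power = Φ(δ − 1.960) + Φ(−δ − 1.960) = Φ(1.534) + Φ(-5.454) = 0.9375 + 0.0000 = 0.9375.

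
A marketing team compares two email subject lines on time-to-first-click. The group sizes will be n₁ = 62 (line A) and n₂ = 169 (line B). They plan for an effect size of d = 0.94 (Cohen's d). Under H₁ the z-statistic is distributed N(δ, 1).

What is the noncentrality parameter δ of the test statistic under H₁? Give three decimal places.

The noncentrality parameter scales effect size by the design's sample-size factor: δ = d / √(1/n₁ + 1/n₂) = 0.94 / √(1/62 + 1/169) = 6.3308

δ ≈ 6.331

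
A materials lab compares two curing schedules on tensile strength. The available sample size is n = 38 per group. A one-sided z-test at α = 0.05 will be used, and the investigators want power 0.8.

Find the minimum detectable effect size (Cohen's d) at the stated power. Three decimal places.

d ≈ 0.570

Required noncentrality: δ = z_{0.05} + z_{0.20} = 1.645 + 0.842 = 2.486.
δ = d·√(n/2) ⇒ d = δ/√(n/2) = 2.486/√(38/2) = 0.5704.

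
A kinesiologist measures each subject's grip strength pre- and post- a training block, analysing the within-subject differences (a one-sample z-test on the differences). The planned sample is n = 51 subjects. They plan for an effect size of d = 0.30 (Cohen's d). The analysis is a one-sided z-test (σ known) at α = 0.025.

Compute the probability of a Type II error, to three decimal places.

β ≈ 0.428

Noncentrality parameter: λ = d·√n = 0.30 × √51 = 2.1424
One-sided α = 0.025 → critical value z_{0.025} = 1.960.
Power = Φ(λ − 1.960) = Φ(0.182) = 0.5724.
Type II error: β = 1 − power = 1 − 0.5724 = 0.4276.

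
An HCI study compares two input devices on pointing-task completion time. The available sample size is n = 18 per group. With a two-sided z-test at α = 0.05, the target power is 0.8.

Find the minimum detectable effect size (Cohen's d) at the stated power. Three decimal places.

Required noncentrality: δ = z_{0.025} + z_{0.20} = 1.960 + 0.842 = 2.802.
(Lower-tail contribution to power is negligible for δ > 0.)
δ = d·√(n/2) ⇒ d = δ/√(n/2) = 2.802/√(18/2) = 0.9339.

d ≈ 0.934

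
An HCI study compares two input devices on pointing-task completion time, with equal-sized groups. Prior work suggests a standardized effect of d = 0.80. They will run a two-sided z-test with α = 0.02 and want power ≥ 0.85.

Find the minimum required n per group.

n = 36 per group

Set Φ(δ − 2.326) = 0.85; then δ − 2.326 = Φ⁻¹(0.85) = 1.036, giving δ = 3.363.
(The Φ(−δ − z_{α/2}) term is vanishingly small for δ > 0 and is dropped in the standard sample-size formula.)
δ = d·√(n/2) ⇒ n = 2(δ/d)² = 2 × (3.363 / 0.80)² = 35.34.
Rounding up, n = 36 per group.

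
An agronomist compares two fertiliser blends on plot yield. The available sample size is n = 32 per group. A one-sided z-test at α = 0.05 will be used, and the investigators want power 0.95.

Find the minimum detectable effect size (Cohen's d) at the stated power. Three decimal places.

d ≈ 0.822

Required noncentrality: δ = z_{0.05} + z_{0.05} = 1.645 + 1.645 = 3.290.
δ = d·√(n/2) ⇒ d = δ/√(n/2) = 3.290/√(32/2) = 0.8224.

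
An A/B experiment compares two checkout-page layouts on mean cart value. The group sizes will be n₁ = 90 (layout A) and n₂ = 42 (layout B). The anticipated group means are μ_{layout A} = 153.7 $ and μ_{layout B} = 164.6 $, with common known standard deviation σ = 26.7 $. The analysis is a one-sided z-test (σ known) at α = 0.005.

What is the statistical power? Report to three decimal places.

Power ≈ 0.348

Standardized effect: d = |μ_{layout A} − μ_{layout B}| / σ = |153.7 − 164.6| / 26.7 = 0.4082
Noncentrality parameter: δ = d / √(1/n₁ + 1/n₂) = 0.4082 / √(1/90 + 1/42) = 2.1846
Critical value for a one-sided test at α = 0.005: z_α = 2.576.
Power = P(Z > 2.576 − δ) = Φ(-0.391) = 0.3478.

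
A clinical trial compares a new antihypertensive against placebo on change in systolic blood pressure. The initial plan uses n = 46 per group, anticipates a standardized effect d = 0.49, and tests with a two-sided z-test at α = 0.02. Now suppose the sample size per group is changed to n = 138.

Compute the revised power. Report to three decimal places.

Power ≈ 0.959

With n = 138 per group: δ = d·√(n/2) = 0.49 × √(138/2) = 4.0702. Critical value z_{0.01} = 2.326.
Revised power = Φ(δ − 2.326) + Φ(−δ − 2.326) = Φ(1.744) + Φ(-6.397) = 0.9594 + 0.0000 = 0.9594.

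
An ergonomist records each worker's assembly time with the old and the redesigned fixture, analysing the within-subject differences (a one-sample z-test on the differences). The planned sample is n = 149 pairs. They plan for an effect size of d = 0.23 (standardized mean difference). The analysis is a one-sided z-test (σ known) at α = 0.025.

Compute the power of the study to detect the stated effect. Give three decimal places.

Noncentrality parameter: δ = d·√n = 0.23 × √149 = 2.8075
One-sided α = 0.025 → critical value z_{0.025} = 1.960.
Power = P(Z > 1.960 − δ) = Φ(0.848) = 0.8017.

Power ≈ 0.802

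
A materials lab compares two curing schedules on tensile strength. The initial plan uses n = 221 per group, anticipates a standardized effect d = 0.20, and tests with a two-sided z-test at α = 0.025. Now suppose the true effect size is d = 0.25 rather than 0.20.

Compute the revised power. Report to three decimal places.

With d = 0.25: δ = d·√(n/2) = 0.25 × √(221/2) = 2.6280. Critical value z_{0.0125} = 2.241.
Revised power = Φ(δ − 2.241) + Φ(−δ − 2.241) = Φ(0.387) + Φ(-4.869) = 0.6505 + 0.0000 = 0.6505.

Power ≈ 0.650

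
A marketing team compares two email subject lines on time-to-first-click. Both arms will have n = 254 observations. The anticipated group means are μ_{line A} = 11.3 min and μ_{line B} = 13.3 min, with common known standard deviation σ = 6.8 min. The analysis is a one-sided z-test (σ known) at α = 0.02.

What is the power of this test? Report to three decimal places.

Standardized effect: d = |μ_{line A} − μ_{line B}| / σ = |11.3 − 13.3| / 6.8 = 0.2941
Noncentrality parameter: δ = d·√(n/2) = 0.2941 × √(254/2) = 3.3145
Critical value for a one-sided test at α = 0.02: z_α = 2.054.
Power = Φ(δ − 2.054) = Φ(1.261) = 0.8963.

Power ≈ 0.896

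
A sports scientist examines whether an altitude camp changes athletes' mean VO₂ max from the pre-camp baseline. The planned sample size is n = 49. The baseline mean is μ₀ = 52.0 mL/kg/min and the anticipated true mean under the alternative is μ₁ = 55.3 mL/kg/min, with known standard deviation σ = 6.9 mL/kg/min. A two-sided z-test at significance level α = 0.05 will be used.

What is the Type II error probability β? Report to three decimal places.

β ≈ 0.083

Standardized effect: d = |μ₁ − μ₀| / σ = |55.3 − 52.0| / 6.9 = 0.4783
Noncentrality parameter: λ = d·√n = 0.4783 × √49 = 3.3478
Critical value for a two-sided test at α = 0.05: z_{α/2} = 1.960.
Power = Φ(λ − 1.960) + Φ(−λ − 1.960) = Φ(1.388) + Φ(-5.308) = 0.9174 + 0.0000 = 0.9174.
Type II error: β = 1 − power = 1 − 0.9174 = 0.0826.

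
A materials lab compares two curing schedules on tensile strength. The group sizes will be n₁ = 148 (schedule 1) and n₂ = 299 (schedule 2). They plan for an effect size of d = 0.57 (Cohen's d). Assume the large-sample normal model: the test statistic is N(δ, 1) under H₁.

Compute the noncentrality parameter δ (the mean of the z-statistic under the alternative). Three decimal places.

δ ≈ 5.671

δ = d / √(1/n₁ + 1/n₂) = 0.57 / √(1/148 + 1/299) = 5.6714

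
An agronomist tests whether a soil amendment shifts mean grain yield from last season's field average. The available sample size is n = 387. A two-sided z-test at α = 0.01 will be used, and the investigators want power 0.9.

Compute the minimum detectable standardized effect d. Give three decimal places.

d ≈ 0.196

Need Φ(δ − 2.576) = 0.9, so δ = 2.576 + 1.282 = 3.857.
(The second rejection-region term Φ(−δ − z_{α/2}) is negligible and dropped.)
δ = d·√n ⇒ d = δ/√n = 3.857/√387 = 0.1961.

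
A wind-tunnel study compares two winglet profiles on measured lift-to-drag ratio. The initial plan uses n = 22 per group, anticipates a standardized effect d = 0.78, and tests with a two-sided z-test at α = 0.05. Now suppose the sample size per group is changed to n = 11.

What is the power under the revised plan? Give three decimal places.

With n = 11 per group: δ = d·√(n/2) = 0.78 × √(11/2) = 1.8293. Critical value z_{0.025} = 1.960.
Revised power = Φ(δ − 1.960) + Φ(−δ − 1.960) = Φ(-0.131) + Φ(-3.789) = 0.4480 + 0.0001 = 0.4481.

Power ≈ 0.448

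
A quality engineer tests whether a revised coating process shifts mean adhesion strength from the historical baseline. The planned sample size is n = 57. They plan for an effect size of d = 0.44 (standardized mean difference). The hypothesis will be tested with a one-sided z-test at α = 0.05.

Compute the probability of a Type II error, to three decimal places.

β ≈ 0.047

Noncentrality parameter: δ = d·√n = 0.44 × √57 = 3.3219
Critical value for a one-sided test at α = 0.05: z_α = 1.645.
Power = P(Z > 1.645 − δ) = Φ(1.677) = 0.9532.
Type II error: β = 1 − power = 1 − 0.9532 = 0.0468.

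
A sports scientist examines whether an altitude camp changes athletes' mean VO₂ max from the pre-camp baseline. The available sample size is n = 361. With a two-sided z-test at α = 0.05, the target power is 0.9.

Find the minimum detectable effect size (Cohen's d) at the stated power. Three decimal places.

d ≈ 0.171

Required noncentrality: δ = z_{0.025} + z_{0.10} = 1.960 + 1.282 = 3.242.
(The second rejection-region term Φ(−δ − z_{α/2}) is negligible and dropped.)
δ = d·√n ⇒ d = δ/√n = 3.242/√361 = 0.1706.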